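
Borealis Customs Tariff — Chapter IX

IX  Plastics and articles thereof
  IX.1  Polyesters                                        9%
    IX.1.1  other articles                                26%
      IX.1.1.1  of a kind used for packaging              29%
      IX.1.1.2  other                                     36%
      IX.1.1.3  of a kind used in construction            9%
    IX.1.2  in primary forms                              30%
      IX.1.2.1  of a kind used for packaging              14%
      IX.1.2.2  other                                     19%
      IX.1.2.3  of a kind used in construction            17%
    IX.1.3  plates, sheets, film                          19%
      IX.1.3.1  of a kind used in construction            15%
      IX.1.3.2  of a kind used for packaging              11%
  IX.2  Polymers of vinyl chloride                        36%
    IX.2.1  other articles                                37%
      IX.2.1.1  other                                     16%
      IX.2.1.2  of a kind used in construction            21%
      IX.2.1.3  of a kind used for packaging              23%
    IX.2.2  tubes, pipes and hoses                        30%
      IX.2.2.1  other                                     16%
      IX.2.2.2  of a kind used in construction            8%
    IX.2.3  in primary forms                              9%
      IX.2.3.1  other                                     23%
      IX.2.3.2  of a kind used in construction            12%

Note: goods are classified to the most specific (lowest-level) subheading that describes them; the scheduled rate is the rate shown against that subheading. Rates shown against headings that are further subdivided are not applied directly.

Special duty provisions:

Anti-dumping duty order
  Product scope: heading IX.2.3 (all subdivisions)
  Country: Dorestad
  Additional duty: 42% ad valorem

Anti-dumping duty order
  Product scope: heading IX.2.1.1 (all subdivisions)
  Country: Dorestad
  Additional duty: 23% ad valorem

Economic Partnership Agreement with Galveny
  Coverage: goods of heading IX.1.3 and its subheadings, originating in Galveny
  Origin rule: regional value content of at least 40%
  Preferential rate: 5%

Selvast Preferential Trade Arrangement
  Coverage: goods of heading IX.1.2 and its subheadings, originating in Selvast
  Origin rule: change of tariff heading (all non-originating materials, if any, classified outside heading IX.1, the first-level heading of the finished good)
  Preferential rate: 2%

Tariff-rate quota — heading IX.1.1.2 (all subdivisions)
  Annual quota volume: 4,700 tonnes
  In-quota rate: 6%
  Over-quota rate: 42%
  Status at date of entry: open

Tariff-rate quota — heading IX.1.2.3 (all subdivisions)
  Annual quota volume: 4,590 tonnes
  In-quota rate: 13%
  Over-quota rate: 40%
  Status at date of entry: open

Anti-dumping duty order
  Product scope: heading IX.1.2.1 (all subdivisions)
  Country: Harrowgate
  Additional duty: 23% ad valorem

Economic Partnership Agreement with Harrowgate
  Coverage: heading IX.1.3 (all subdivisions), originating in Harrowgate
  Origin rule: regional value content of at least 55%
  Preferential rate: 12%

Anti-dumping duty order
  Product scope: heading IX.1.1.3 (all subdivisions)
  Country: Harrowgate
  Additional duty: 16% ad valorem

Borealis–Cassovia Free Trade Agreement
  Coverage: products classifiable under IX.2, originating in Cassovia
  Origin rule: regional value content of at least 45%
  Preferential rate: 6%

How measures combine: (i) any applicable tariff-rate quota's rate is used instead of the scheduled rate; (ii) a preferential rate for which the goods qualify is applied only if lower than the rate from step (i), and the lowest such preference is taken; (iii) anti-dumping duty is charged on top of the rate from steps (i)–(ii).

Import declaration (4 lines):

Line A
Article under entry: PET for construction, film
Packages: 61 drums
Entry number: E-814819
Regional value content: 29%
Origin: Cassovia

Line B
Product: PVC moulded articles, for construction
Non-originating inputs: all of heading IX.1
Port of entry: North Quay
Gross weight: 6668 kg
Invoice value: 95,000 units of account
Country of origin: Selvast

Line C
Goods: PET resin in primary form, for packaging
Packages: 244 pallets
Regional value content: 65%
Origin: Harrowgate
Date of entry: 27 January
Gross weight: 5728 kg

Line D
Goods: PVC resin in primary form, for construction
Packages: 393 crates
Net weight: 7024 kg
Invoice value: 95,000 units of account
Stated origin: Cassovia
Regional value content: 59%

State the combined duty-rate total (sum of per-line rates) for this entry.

Line A: PET → IX.1; film → IX.1.3; for construction → IX.1.3.1. Scheduled 15%. Cassovia agreement on IX.2: IX.1.3.1 not covered. → 15%.
Line B: PVC → IX.2; moulded articles → IX.2.1; for construction → IX.2.1.2. Scheduled 21%. Selvast agreement on IX.1.2: IX.2.1.2 not covered. → 21%.
Line C: PET → IX.1; resin in primary form → IX.1.2; for packaging → IX.1.2.1. Scheduled 14%. Harrowgate agreement on IX.1.3: IX.1.2.1 not covered; anti-dumping (Harrowgate, IX.1.2.1): +23%; total 14% + 23% = 37%. → 37%.
Line D: PVC → IX.2; resin in primary form → IX.2.3; for construction → IX.2.3.2. Scheduled 12%. Cassovia agreement on IX.2: RVC ≥ 45% → 6% available; preferential 6%. → 6%.
Sum: 15% + 21% + 37% + 6% = 79%.

79%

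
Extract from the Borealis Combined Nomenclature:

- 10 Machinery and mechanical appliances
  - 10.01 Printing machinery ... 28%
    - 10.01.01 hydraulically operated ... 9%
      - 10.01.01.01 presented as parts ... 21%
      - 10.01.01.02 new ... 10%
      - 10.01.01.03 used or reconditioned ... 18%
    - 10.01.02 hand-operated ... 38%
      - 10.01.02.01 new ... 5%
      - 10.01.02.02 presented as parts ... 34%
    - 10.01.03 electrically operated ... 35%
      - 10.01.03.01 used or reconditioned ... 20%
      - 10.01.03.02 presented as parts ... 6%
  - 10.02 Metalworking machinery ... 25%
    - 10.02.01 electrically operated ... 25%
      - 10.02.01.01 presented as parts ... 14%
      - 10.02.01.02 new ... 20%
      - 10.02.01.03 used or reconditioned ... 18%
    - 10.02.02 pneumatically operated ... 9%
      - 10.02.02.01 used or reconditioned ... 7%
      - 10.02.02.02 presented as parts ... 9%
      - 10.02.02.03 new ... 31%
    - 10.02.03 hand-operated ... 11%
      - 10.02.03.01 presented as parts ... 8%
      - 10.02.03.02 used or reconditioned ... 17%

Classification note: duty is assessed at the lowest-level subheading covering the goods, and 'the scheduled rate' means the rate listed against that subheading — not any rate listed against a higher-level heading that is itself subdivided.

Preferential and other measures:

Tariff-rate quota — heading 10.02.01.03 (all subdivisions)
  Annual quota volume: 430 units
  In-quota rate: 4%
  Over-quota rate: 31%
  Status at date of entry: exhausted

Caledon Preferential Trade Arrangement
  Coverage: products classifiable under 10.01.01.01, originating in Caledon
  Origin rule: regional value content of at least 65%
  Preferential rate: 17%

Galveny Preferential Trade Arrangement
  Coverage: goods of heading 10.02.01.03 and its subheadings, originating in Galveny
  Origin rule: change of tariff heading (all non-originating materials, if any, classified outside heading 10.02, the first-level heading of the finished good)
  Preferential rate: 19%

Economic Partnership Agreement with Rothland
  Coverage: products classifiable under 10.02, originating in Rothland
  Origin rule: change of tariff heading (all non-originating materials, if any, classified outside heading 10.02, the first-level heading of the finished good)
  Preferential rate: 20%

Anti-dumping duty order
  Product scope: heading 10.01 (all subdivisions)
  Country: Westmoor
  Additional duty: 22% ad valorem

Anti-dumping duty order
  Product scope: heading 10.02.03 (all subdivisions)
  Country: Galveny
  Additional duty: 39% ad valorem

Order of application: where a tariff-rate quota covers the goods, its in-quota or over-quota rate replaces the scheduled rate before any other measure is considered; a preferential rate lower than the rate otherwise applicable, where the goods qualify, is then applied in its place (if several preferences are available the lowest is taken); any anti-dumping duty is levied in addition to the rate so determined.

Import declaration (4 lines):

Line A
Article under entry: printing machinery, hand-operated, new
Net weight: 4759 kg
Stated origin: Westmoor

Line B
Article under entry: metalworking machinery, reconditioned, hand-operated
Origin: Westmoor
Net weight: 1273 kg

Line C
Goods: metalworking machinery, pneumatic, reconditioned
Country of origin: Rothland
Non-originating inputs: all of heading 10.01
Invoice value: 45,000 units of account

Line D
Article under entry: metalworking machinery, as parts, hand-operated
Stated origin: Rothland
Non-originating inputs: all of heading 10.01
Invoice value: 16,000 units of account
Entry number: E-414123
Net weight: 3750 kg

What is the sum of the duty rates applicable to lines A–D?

Line A: printing → 10.01; hand-operated → 10.01.02; new → 10.01.02.01. Scheduled 5%. anti-dumping (Westmoor, 10.01): +22%; total 5% + 22% = 27%. → 27%.
Line B: metalworking → 10.02; hand-operated → 10.02.03; reconditioned → 10.02.03.02. Scheduled 17%. No special measure applies. → 17%.
Line C: metalworking → 10.02; pneumatic → 10.02.02; reconditioned → 10.02.02.01. Scheduled 7%. Rothland agreement on 10.02: CTH met → 20% available; preference 20% not lower than 7% → no reduction. → 7%.
Line D: metalworking → 10.02; hand-operated → 10.02.03; as parts → 10.02.03.01. Scheduled 8%. Rothland agreement on 10.02: CTH met → 20% available; preference 20% not lower than 8% → no reduction. → 8%.
Sum: 27% + 17% + 7% + 8% = 59%.

59%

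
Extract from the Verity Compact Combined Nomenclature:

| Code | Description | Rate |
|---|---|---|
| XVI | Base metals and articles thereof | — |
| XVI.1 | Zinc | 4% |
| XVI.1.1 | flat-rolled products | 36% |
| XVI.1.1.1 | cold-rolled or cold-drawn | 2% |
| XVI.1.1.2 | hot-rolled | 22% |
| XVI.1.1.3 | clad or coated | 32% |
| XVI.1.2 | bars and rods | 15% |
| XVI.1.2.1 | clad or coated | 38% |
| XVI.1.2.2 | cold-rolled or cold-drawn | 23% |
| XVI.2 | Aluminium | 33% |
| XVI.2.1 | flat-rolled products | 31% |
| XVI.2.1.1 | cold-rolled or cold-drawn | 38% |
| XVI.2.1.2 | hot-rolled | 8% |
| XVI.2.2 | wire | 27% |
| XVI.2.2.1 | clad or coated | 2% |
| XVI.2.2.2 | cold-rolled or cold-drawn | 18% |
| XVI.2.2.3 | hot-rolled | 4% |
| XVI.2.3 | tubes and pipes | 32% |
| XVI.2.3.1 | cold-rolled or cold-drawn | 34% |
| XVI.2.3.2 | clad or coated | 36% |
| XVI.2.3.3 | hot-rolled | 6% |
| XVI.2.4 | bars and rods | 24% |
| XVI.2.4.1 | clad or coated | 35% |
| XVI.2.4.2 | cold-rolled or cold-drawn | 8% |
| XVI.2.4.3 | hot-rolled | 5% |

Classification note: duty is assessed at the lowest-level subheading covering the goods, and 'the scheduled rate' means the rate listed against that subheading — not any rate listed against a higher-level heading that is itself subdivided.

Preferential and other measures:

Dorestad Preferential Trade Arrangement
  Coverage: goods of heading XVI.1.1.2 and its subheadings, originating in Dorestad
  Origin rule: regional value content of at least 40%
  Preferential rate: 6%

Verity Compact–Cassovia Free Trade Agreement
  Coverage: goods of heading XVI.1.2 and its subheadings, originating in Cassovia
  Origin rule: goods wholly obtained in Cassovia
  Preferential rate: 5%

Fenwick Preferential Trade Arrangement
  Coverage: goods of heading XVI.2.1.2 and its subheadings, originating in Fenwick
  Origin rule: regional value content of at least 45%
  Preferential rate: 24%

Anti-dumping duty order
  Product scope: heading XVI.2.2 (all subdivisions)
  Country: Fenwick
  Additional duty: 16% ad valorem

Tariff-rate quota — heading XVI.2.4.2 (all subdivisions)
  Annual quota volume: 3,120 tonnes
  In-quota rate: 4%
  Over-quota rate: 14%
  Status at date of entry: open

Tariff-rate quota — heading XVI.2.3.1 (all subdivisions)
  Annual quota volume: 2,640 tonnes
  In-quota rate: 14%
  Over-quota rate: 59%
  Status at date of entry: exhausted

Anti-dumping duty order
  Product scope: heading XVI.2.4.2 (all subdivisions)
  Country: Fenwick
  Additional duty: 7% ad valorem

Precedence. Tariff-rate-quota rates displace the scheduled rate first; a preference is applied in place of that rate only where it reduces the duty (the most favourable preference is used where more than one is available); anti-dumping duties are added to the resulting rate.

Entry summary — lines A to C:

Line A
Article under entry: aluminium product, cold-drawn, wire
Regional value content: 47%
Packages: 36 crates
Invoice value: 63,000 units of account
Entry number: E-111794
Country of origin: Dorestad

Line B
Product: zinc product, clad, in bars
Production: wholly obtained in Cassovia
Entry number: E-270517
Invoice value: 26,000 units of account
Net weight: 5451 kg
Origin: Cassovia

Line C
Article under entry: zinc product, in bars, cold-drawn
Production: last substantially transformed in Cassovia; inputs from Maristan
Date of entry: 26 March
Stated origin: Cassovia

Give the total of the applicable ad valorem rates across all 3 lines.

Line A: aluminium → XVI.2; wire → XVI.2.2; cold-drawn → XVI.2.2.2. Scheduled 18%. Dorestad agreement on XVI.1.1.2: XVI.2.2.2 not covered. → 18%.
Line B: zinc → XVI.1; in bars → XVI.1.2; clad → XVI.1.2.1. Scheduled 38%. Cassovia agreement on XVI.1.2: wholly obtained → 5% available; preferential 5%. → 5%.
Line C: zinc → XVI.1; in bars → XVI.1.2; cold-drawn → XVI.1.2.2. Scheduled 23%. Cassovia agreement on XVI.1.2: not wholly obtained. → 23%.
Sum: 18% + 5% + 23% = 46%.

46%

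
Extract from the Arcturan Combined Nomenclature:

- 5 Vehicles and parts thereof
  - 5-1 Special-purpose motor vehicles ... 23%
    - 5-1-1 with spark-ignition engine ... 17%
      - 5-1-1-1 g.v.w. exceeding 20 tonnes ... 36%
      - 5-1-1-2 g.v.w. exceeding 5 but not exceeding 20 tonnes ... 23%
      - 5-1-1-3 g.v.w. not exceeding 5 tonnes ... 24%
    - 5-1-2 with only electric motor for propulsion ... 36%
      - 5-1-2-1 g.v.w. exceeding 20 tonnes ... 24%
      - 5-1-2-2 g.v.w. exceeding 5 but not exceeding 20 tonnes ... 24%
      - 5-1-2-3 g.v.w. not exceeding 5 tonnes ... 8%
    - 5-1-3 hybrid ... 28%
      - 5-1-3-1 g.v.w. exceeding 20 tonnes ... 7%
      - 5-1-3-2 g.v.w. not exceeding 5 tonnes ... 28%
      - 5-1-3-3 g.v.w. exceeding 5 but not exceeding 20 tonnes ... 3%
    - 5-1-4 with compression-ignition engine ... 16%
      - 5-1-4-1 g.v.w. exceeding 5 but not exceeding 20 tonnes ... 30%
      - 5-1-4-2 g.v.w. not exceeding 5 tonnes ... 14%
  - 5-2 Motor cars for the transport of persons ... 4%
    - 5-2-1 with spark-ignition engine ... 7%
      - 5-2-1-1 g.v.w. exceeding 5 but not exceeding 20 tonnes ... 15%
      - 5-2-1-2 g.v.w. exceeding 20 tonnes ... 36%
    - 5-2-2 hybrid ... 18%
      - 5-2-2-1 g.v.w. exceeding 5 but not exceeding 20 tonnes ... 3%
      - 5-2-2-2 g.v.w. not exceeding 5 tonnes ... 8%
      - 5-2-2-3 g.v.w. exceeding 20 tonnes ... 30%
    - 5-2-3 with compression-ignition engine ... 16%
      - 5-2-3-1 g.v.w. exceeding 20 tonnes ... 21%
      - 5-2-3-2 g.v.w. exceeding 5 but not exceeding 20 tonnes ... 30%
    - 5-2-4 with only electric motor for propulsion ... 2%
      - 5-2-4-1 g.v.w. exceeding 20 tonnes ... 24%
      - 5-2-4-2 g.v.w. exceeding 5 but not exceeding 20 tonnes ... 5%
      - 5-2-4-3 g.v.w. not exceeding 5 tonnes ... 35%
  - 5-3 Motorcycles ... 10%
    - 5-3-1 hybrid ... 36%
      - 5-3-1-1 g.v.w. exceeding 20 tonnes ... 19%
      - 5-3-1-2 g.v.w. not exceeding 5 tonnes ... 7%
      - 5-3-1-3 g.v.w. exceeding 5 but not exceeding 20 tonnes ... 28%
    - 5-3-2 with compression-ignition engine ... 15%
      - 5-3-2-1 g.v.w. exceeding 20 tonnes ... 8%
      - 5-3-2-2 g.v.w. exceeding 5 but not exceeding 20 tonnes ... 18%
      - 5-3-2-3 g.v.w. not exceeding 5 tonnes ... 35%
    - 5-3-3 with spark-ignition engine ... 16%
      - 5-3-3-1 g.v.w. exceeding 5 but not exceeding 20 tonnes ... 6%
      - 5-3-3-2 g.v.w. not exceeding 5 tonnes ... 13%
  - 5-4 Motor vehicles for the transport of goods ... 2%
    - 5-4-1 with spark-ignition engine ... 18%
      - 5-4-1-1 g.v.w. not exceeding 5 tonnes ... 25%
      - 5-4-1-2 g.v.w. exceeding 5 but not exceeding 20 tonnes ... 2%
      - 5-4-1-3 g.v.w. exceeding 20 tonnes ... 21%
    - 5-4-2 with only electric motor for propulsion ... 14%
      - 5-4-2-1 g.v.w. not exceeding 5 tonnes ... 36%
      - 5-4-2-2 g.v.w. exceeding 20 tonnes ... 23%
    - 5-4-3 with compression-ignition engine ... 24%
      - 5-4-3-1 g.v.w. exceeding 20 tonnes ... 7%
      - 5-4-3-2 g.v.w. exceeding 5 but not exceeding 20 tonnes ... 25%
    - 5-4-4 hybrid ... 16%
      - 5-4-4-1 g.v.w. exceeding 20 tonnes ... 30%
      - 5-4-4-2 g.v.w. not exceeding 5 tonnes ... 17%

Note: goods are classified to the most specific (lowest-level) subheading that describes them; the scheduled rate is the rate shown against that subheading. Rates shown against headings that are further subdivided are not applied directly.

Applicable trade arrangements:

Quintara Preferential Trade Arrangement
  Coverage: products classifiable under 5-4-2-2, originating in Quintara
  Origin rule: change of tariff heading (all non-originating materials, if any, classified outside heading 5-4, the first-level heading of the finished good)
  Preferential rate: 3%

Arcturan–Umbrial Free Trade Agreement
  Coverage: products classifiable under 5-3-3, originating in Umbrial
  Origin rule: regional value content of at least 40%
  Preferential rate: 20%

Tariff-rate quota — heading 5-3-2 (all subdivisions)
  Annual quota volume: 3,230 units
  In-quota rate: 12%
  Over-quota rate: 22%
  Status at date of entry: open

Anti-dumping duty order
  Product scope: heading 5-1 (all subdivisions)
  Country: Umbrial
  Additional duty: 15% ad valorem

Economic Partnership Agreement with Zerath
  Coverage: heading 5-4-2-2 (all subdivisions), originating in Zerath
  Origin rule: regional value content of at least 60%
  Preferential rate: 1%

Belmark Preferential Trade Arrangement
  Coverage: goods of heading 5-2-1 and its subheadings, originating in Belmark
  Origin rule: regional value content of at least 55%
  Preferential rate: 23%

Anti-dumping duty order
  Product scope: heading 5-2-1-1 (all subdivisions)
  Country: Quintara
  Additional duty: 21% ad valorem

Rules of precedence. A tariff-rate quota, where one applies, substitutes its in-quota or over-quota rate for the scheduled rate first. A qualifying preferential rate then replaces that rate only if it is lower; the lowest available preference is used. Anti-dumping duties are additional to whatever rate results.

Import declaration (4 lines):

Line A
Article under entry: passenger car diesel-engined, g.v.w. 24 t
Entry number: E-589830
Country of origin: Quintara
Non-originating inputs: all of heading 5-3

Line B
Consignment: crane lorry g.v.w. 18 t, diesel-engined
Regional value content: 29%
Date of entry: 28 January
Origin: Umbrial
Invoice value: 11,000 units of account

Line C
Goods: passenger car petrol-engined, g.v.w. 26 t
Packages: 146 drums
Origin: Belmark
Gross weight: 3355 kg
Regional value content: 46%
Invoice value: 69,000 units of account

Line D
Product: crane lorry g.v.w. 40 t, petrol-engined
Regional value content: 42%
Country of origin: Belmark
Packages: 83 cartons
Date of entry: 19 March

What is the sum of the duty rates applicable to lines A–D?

138%

Line A: passenger car → 5-2; diesel-engined → 5-2-3; g.v.w. 24 t → 5-2-3-1. Scheduled 21%. Quintara agreement on 5-4-2-2: 5-2-3-1 not covered. → 21%.
Line B: crane lorry → 5-1; diesel-engined → 5-1-4; g.v.w. 18 t → 5-1-4-1. Scheduled 30%. Umbrial agreement on 5-3-3: 5-1-4-1 not covered; anti-dumping (Umbrial, 5-1): +15%; total 30% + 15% = 45%. → 45%.
Line C: passenger car → 5-2; petrol-engined → 5-2-1; g.v.w. 26 t → 5-2-1-2. Scheduled 36%. Belmark agreement on 5-2-1: RVC < 55%. → 36%.
Line D: crane lorry → 5-1; petrol-engined → 5-1-1; g.v.w. 40 t → 5-1-1-1. Scheduled 36%. Belmark agreement on 5-2-1: 5-1-1-1 not covered. → 36%.
Sum: 21% + 45% + 36% + 36% = 138%.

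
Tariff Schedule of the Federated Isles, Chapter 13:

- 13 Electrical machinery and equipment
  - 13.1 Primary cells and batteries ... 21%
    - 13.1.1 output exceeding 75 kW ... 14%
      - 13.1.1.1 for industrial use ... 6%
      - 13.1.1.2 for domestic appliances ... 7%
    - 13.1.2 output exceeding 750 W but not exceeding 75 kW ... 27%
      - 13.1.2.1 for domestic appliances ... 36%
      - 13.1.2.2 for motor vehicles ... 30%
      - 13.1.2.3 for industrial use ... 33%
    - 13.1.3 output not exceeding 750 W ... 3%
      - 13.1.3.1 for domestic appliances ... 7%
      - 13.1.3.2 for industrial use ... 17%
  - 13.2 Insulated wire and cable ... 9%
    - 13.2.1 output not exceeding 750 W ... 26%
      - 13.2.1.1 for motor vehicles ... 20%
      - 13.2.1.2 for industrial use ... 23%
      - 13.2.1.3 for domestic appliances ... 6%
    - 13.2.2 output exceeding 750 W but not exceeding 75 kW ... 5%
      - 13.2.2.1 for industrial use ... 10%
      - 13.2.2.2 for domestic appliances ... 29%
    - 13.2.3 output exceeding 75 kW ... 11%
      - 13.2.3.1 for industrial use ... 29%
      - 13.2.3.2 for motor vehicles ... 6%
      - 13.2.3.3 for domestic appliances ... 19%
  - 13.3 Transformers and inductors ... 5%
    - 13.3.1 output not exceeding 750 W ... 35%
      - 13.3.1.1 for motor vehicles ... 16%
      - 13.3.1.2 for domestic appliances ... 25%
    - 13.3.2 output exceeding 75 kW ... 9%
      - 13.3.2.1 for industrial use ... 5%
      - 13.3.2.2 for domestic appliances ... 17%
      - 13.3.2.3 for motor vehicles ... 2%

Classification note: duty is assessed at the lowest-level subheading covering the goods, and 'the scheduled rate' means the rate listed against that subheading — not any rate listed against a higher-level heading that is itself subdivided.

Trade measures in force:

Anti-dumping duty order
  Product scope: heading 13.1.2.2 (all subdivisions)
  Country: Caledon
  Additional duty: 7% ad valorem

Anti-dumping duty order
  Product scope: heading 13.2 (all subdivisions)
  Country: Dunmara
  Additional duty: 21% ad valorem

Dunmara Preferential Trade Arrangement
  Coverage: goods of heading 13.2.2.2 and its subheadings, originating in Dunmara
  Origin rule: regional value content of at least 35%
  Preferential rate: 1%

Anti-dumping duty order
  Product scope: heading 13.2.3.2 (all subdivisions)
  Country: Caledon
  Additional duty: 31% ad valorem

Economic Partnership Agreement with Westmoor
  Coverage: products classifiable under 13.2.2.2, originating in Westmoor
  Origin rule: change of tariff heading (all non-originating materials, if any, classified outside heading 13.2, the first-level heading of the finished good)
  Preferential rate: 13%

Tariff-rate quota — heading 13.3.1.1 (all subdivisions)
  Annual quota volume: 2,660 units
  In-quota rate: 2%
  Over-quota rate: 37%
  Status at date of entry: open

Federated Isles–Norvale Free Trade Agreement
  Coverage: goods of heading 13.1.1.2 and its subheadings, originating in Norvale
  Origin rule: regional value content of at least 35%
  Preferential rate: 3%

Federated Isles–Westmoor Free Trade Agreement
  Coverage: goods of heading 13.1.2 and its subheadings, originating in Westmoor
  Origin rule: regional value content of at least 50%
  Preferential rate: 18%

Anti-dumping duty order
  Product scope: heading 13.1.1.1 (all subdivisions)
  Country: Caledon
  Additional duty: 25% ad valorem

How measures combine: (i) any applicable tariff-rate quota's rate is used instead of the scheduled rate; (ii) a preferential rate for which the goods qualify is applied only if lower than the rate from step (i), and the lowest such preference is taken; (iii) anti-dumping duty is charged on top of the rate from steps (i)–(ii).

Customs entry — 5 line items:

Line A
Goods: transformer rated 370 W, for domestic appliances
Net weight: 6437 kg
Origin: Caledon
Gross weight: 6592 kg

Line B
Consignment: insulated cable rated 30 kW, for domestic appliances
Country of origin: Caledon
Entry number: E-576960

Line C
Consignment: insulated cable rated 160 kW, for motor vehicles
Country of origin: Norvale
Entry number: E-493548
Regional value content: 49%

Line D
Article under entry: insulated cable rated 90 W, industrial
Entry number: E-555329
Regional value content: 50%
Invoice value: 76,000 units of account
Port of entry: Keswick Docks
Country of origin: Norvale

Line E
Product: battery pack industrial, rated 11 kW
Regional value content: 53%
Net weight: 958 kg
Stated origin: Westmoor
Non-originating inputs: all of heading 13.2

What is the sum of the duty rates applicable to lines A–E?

101%

Line A: transformer → 13.3; rated 370 W → 13.3.1; for domestic appliances → 13.3.1.2. Scheduled 25%. No special measure applies. → 25%.
Line B: insulated cable → 13.2; rated 30 kW → 13.2.2; for domestic appliances → 13.2.2.2. Scheduled 29%. No special measure applies. → 29%.
Line C: insulated cable → 13.2; rated 160 kW → 13.2.3; for motor vehicles → 13.2.3.2. Scheduled 6%. Norvale agreement on 13.1.1.2: 13.2.3.2 not covered. → 6%.
Line D: insulated cable → 13.2; rated 90 W → 13.2.1; industrial → 13.2.1.2. Scheduled 23%. Norvale agreement on 13.1.1.2: 13.2.1.2 not covered. → 23%.
Line E: battery pack → 13.1; rated 11 kW → 13.1.2; industrial → 13.1.2.3. Scheduled 33%. Westmoor agreement on 13.2.2.2: 13.1.2.3 not covered; Westmoor agreement on 13.1.2: RVC ≥ 50% → 18% available; preferential 18%. → 18%.
Sum: 25% + 29% + 6% + 23% + 18% = 101%.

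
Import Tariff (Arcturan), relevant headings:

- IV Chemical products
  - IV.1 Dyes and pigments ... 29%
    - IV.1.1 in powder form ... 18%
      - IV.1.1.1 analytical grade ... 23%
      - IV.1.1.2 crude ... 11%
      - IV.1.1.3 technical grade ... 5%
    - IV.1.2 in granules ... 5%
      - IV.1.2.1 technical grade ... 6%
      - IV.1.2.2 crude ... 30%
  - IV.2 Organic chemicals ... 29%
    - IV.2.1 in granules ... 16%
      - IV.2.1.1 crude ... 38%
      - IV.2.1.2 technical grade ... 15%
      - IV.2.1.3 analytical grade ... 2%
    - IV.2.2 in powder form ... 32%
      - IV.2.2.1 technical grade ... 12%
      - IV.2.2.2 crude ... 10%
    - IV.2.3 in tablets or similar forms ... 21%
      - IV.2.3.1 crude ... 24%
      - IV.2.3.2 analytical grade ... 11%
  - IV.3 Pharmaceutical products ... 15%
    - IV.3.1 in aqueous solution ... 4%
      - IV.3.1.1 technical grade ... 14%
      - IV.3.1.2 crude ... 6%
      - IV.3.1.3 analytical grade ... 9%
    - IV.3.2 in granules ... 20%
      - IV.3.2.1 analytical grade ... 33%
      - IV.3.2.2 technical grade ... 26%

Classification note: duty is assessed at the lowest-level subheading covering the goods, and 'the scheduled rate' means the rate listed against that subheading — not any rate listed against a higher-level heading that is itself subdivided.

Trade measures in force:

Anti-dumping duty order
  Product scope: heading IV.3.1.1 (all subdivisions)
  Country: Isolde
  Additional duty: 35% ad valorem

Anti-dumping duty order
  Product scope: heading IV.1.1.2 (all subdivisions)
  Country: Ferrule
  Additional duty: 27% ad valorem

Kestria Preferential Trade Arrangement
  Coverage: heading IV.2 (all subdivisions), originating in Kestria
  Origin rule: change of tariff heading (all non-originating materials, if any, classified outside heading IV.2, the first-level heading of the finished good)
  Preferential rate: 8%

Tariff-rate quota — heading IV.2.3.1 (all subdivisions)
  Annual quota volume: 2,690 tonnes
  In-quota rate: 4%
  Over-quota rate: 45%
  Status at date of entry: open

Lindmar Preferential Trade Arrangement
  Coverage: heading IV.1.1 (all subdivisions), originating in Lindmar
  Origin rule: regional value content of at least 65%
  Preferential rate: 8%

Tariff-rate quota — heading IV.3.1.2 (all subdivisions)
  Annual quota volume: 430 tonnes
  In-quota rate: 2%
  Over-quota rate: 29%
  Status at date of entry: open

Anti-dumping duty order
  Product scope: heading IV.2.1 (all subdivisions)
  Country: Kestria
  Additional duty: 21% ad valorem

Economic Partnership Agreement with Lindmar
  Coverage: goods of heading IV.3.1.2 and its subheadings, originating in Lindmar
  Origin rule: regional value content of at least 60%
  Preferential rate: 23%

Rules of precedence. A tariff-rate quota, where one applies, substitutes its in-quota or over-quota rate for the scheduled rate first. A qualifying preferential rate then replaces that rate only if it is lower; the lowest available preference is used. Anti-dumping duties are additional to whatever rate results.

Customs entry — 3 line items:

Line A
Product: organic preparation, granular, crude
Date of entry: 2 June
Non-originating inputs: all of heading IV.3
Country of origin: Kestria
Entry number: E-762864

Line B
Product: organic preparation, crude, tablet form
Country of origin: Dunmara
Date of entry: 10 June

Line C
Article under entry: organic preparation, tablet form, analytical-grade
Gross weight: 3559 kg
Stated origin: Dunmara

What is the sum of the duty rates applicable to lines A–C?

44%

Line A: organic → IV.2; granular → IV.2.1; crude → IV.2.1.1. Scheduled 38%. Kestria agreement on IV.2: CTH met → 8% available; preferential 8%; anti-dumping (Kestria, IV.2.1): +21%; total 8% + 21% = 29%. → 29%.
Line B: organic → IV.2; tablet form → IV.2.3; crude → IV.2.3.1. Scheduled 24%. quota on IV.2.3.1 open → in-quota 4%. → 4%.
Line C: organic → IV.2; tablet form → IV.2.3; analytical-grade → IV.2.3.2. Scheduled 11%. No special measure applies. → 11%.
Sum: 29% + 4% + 11% = 44%.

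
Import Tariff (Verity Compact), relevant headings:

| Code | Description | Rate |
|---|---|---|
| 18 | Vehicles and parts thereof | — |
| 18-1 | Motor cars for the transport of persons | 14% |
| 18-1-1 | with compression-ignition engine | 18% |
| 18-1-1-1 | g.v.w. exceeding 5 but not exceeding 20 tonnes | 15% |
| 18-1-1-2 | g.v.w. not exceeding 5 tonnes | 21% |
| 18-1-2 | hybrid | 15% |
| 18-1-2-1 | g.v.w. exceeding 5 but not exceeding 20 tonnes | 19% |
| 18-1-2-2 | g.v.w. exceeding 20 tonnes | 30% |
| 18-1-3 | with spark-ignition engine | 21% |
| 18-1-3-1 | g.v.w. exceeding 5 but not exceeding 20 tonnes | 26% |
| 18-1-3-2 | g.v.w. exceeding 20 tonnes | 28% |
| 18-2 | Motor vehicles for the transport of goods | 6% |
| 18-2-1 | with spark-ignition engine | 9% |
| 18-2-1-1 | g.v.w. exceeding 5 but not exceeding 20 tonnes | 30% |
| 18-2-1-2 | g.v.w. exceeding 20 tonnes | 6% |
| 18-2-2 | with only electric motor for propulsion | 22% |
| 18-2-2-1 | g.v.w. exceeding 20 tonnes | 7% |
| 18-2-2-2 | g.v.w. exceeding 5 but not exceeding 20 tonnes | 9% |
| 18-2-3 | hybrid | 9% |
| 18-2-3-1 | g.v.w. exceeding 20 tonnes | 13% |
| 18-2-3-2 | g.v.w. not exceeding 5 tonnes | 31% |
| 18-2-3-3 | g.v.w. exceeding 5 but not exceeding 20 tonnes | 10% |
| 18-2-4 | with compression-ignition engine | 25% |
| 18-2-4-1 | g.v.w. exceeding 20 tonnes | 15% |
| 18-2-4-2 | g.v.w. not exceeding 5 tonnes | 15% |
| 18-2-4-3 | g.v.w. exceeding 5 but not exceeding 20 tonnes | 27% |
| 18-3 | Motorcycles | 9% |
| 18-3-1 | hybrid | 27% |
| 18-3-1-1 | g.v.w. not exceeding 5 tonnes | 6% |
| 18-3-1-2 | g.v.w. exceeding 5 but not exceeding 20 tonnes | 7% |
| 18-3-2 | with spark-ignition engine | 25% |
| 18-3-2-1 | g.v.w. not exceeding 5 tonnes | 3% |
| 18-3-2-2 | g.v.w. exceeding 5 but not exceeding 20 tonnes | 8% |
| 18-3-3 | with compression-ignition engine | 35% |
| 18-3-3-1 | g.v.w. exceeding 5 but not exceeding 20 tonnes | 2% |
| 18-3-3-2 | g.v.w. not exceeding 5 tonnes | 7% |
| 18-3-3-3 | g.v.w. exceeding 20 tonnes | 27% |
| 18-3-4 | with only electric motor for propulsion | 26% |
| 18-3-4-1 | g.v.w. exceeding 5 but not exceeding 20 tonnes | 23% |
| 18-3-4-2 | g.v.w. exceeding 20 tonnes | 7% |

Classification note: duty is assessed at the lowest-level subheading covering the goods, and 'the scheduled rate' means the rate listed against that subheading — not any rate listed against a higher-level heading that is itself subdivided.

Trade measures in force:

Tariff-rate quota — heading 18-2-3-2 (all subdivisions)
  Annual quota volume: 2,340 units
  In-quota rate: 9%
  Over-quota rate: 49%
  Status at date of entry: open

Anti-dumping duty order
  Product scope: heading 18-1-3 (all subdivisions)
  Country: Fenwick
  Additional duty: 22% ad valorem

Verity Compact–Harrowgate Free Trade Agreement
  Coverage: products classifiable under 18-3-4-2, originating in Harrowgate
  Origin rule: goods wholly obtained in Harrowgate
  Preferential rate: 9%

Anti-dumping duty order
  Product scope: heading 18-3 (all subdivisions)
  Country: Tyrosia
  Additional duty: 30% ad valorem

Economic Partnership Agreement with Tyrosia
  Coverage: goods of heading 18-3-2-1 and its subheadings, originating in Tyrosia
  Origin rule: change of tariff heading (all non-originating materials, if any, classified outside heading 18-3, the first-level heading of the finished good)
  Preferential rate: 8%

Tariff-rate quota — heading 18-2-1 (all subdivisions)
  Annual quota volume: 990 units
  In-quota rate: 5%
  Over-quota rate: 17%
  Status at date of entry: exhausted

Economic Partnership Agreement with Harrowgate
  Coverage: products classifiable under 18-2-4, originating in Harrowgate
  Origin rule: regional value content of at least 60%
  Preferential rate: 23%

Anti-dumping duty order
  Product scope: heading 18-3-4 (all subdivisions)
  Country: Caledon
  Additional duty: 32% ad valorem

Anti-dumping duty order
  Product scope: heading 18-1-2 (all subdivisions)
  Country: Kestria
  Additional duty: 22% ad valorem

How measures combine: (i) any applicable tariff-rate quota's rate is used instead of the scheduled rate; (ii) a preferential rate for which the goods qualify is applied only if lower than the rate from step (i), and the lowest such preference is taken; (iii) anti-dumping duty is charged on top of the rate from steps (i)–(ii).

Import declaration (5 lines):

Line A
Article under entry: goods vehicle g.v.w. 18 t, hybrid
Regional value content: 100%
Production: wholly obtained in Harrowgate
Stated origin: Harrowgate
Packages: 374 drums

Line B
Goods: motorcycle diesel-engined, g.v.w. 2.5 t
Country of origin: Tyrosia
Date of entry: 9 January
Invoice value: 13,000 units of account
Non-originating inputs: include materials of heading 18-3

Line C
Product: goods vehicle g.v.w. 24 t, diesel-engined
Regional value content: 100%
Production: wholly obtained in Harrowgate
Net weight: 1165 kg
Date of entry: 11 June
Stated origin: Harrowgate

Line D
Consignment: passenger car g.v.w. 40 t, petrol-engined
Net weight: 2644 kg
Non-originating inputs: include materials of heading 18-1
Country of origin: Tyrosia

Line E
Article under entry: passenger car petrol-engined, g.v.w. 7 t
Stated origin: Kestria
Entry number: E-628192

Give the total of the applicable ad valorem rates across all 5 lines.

116%

Line A: goods vehicle → 18-2; hybrid → 18-2-3; g.v.w. 18 t → 18-2-3-3. Scheduled 10%. Harrowgate agreement on 18-3-4-2: 18-2-3-3 not covered; Harrowgate agreement on 18-2-4: 18-2-3-3 not covered. → 10%.
Line B: motorcycle → 18-3; diesel-engined → 18-3-3; g.v.w. 2.5 t → 18-3-3-2. Scheduled 7%. Tyrosia agreement on 18-3-2-1: 18-3-3-2 not covered; anti-dumping (Tyrosia, 18-3): +30%; total 7% + 30% = 37%. → 37%.
Line C: goods vehicle → 18-2; diesel-engined → 18-2-4; g.v.w. 24 t → 18-2-4-1. Scheduled 15%. Harrowgate agreement on 18-3-4-2: 18-2-4-1 not covered; Harrowgate agreement on 18-2-4: RVC ≥ 60% → 23% available; preference 23% not lower than 15% → no reduction. → 15%.
Line D: passenger car → 18-1; petrol-engined → 18-1-3; g.v.w. 40 t → 18-1-3-2. Scheduled 28%. Tyrosia agreement on 18-3-2-1: 18-1-3-2 not covered. → 28%.
Line E: passenger car → 18-1; petrol-engined → 18-1-3; g.v.w. 7 t → 18-1-3-1. Scheduled 26%. No special measure applies. → 26%.
Sum: 10% + 37% + 15% + 28% + 26% = 116%.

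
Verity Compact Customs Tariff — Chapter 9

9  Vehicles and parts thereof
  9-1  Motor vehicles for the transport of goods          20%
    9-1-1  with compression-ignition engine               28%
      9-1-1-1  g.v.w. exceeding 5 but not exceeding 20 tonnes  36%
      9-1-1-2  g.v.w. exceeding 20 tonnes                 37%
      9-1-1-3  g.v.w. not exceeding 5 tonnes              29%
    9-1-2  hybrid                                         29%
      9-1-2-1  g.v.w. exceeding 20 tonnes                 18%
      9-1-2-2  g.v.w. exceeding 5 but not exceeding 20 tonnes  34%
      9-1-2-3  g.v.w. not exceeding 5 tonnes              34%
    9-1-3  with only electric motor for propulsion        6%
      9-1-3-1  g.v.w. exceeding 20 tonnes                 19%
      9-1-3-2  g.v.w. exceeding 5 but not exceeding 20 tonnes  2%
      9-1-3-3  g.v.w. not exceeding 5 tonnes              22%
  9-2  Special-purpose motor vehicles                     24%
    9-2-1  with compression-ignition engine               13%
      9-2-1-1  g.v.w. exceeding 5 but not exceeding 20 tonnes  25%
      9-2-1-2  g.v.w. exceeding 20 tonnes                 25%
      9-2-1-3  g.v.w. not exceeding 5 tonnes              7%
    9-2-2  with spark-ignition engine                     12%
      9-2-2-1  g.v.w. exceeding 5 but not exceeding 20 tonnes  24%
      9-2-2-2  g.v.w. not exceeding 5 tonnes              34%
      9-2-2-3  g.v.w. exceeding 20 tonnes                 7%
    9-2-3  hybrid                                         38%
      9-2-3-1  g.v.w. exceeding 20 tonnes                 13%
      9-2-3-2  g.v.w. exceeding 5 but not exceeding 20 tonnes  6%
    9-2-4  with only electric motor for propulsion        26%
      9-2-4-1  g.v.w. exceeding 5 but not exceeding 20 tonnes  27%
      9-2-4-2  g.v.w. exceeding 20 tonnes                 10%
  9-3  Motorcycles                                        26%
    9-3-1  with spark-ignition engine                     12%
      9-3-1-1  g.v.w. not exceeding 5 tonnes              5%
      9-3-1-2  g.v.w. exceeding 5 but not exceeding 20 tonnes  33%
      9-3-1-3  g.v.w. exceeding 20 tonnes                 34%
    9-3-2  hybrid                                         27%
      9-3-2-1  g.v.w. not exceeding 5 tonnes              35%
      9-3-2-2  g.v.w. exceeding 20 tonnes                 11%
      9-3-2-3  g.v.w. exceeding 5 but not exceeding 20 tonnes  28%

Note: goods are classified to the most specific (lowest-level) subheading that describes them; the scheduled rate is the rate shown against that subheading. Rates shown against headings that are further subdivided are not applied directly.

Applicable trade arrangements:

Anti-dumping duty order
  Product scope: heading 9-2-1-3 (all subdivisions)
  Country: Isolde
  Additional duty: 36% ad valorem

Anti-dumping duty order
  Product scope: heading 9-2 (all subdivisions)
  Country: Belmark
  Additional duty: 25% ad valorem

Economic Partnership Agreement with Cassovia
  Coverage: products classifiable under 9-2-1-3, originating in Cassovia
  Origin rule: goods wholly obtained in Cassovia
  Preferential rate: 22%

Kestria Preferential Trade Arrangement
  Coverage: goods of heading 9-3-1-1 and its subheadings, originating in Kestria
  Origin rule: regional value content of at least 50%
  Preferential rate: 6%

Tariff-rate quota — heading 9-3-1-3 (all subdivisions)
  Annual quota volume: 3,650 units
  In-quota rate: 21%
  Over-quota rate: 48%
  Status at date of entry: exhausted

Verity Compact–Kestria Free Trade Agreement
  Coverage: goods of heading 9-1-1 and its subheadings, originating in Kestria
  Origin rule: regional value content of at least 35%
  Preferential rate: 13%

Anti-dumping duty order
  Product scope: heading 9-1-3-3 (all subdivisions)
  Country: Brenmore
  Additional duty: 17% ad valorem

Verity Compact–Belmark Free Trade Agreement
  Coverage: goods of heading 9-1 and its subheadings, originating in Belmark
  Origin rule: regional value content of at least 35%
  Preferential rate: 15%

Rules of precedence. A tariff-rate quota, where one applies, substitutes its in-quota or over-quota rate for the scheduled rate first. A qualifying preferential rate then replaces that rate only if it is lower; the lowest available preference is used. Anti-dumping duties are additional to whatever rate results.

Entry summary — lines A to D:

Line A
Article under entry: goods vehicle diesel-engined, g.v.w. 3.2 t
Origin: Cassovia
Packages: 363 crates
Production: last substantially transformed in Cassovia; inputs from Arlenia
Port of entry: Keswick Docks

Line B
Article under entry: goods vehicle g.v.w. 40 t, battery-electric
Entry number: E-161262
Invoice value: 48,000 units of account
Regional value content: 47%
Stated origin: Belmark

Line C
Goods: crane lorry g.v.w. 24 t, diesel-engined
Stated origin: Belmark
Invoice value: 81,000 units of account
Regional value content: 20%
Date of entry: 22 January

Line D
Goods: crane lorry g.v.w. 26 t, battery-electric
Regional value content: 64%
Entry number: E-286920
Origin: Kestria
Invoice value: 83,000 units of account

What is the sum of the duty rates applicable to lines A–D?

Line A: goods vehicle → 9-1; diesel-engined → 9-1-1; g.v.w. 3.2 t → 9-1-1-3. Scheduled 29%. Cassovia agreement on 9-2-1-3: 9-1-1-3 not covered. → 29%.
Line B: goods vehicle → 9-1; battery-electric → 9-1-3; g.v.w. 40 t → 9-1-3-1. Scheduled 19%. Belmark agreement on 9-1: RVC ≥ 35% → 15% available; preferential 15%. → 15%.
Line C: crane lorry → 9-2; diesel-engined → 9-2-1; g.v.w. 24 t → 9-2-1-2. Scheduled 25%. Belmark agreement on 9-1: 9-2-1-2 not covered; anti-dumping (Belmark, 9-2): +25%; total 25% + 25% = 50%. → 50%.
Line D: crane lorry → 9-2; battery-electric → 9-2-4; g.v.w. 26 t → 9-2-4-2. Scheduled 10%. Kestria agreement on 9-3-1-1: 9-2-4-2 not covered; Kestria agreement on 9-1-1: 9-2-4-2 not covered. → 10%.
Sum: 29% + 15% + 50% + 10% = 104%.

104%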